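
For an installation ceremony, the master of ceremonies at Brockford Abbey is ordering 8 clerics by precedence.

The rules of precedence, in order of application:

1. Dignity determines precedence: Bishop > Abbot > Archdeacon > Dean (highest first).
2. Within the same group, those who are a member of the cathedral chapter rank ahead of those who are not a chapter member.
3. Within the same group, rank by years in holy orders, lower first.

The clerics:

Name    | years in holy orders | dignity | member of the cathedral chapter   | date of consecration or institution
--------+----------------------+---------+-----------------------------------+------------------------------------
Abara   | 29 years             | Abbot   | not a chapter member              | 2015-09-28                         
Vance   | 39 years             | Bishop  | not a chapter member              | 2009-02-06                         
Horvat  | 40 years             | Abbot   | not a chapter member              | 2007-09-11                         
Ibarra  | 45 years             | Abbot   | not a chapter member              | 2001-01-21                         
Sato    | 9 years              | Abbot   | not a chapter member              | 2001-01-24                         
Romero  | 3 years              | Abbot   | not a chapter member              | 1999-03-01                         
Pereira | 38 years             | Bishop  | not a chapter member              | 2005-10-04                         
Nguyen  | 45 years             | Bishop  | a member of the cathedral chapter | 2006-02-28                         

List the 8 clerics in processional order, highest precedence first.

By dignity: Nguyen, Pereira and Vance (Bishop); then Romero, Sato, Abara, Horvat and Ibarra (Abbot).
Among Nguyen, Pereira and Vance, a member of the cathedral chapter before not a chapter member: Nguyen (a member of the cathedral chapter) before Pereira and Vance (not a chapter member).
Among Pereira and Vance, by years in holy orders (lower first): Pereira (38 years) before Vance (39 years).
Romero, Sato, Abara, Horvat and Ibarra are each not a chapter member, so the next rule applies.
Among Romero, Sato, Abara, Horvat and Ibarra, by years in holy orders (lower first): Romero (3 years) before Sato (9 years) before Abara (29 years) before Horvat (40 years) before Ibarra (45 years).
Full order: Nguyen, Pereira, Vance, Romero, Sato, Abara, Horvat, Ibarra.

Nguyen, Pereira, Vance, Romero, Sato, Abara, Horvat, Ibarra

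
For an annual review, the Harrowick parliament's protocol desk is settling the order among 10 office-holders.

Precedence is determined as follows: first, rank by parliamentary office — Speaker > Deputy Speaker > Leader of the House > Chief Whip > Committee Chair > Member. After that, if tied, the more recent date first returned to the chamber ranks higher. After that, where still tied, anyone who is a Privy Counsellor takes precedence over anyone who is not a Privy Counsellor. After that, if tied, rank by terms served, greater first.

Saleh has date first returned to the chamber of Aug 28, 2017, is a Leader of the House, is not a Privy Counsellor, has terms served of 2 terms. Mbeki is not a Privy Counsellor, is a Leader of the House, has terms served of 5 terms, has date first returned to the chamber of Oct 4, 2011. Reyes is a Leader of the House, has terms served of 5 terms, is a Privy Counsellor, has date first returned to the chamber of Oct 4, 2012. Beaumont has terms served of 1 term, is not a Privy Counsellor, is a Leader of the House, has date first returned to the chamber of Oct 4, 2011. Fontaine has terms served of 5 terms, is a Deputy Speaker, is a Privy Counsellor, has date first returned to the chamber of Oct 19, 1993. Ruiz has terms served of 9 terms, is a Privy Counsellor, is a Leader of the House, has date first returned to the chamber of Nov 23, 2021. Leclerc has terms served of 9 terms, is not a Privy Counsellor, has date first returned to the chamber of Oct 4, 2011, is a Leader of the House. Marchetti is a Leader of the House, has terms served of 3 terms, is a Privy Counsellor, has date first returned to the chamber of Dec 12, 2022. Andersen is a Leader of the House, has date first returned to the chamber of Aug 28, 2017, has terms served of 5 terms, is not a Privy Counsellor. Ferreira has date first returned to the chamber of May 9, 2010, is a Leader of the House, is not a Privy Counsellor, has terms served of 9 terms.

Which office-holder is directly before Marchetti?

Fontaine

By parliamentary office: Fontaine (Deputy Speaker); then Marchetti, Ruiz, Andersen, Saleh, Reyes, Leclerc, Mbeki, Beaumont and Ferreira (Leader of the House).
Among Marchetti, Ruiz, Andersen, Saleh, Reyes, Leclerc, Mbeki, Beaumont and Ferreira, by date first returned to the chamber (later first): Marchetti (Dec 12, 2022) before Ruiz (Nov 23, 2021) before Andersen and Saleh (Aug 28, 2017) before Reyes (Oct 4, 2012) before Leclerc, Mbeki and Beaumont (Oct 4, 2011) before Ferreira (May 9, 2010).
Andersen and Saleh are each not a Privy Counsellor, so the next rule applies.
Among Andersen and Saleh, by terms served (higher first): Andersen (5 terms) before Saleh (2 terms).
Leclerc, Mbeki and Beaumont are each not a Privy Counsellor, so the next rule applies.
Among Leclerc, Mbeki and Beaumont, by terms served (higher first): Leclerc (9 terms) before Mbeki (5 terms) before Beaumont (1 term).
Order: Fontaine, Marchetti, Ruiz, Andersen, Saleh, Reyes, Leclerc, Mbeki, Beaumont, Ferreira.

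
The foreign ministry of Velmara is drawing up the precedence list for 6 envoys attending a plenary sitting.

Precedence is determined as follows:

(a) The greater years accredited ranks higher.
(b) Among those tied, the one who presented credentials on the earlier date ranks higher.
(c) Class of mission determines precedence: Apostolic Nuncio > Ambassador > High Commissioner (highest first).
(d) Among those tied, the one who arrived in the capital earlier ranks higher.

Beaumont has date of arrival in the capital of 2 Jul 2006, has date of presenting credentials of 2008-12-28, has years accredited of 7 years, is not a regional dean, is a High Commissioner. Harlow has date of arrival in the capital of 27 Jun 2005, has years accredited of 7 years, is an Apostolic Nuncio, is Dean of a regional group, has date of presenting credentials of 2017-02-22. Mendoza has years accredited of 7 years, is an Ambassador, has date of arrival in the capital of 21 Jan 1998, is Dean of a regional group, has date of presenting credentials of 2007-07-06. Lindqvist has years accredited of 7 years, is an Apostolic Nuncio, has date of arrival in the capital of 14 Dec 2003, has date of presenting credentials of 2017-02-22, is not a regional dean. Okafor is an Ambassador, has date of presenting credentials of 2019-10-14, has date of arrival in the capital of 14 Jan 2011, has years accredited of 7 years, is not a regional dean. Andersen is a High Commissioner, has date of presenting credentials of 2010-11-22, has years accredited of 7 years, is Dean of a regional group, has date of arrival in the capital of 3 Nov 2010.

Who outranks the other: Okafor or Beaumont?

Beaumont

By years accredited (higher first): Mendoza, Beaumont, Andersen, Lindqvist, Harlow and Okafor (each 7 years).
Among Mendoza, Beaumont, Andersen, Lindqvist, Harlow and Okafor, by date of presenting credentials (earlier first): Mendoza (2007-07-06) before Beaumont (2008-12-28) before Andersen (2010-11-22) before Lindqvist and Harlow (2017-02-22) before Okafor (2019-10-14).
Lindqvist and Harlow are each Apostolic Nuncio, so the next rule applies.
Among Lindqvist and Harlow, by date of arrival in the capital (earlier first): Lindqvist (14 Dec 2003) before Harlow (27 Jun 2005).
So Beaumont takes precedence.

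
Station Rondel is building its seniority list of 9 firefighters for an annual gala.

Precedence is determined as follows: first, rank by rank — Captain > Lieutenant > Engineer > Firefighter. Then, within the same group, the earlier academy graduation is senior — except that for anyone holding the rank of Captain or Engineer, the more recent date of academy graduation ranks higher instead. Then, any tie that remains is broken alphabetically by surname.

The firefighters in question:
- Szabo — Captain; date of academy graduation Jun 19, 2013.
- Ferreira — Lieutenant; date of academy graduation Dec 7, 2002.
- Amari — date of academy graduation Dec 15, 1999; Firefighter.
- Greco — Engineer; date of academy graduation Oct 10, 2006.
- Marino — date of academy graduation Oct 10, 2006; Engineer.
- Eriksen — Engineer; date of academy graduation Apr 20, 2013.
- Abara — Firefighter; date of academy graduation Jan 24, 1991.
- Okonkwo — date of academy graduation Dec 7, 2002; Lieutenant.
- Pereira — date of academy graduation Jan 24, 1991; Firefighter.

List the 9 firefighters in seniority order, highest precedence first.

By rank: Szabo (Captain); then Ferreira and Okonkwo (Lieutenant); then Eriksen, Greco and Marino (Engineer); then Abara, Pereira and Amari (Firefighter).
Ferreira and Okonkwo both have date of academy graduation Dec 7, 2002, so the next rule applies.
Among Ferreira and Okonkwo, alphabetically by surname: Ferreira before Okonkwo.
Among Eriksen, Greco and Marino, by date of academy graduation (later first) (reversed rule for this group): Eriksen (Apr 20, 2013) before Greco and Marino (Oct 10, 2006).
Among Greco and Marino, alphabetically by surname: Greco before Marino.
Among Abara, Pereira and Amari, by date of academy graduation (earlier first): Abara and Pereira (Jan 24, 1991) before Amari (Dec 15, 1999).
Among Abara and Pereira, alphabetically by surname: Abara before Pereira.
Full order: Szabo, Ferreira, Okonkwo, Eriksen, Greco, Marino, Abara, Pereira, Amari.

Szabo, Ferreira, Okonkwo, Eriksen, Greco, Marino, Abara, Pereira, Amari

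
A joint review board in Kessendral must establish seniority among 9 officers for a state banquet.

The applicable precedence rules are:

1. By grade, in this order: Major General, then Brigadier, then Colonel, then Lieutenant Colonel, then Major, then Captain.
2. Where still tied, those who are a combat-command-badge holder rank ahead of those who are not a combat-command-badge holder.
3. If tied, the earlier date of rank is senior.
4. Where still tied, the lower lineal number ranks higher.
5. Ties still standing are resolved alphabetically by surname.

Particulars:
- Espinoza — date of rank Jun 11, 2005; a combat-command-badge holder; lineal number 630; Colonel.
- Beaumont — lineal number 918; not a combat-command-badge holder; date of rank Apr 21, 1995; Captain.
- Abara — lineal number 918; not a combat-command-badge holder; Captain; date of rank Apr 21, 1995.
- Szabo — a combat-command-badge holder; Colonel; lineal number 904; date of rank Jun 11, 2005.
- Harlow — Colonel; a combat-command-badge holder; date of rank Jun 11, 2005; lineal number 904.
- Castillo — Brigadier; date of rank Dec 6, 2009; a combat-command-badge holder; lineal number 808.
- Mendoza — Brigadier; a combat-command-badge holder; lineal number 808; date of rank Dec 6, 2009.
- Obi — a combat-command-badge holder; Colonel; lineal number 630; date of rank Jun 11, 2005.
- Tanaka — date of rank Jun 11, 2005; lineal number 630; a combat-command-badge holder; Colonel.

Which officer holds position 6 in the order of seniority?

By grade: Castillo and Mendoza (Brigadier); then Espinoza, Obi, Tanaka, Harlow and Szabo (Colonel); then Abara and Beaumont (Captain).
Castillo and Mendoza are each a combat-command-badge holder, so the next rule applies.
Castillo and Mendoza both have date of rank Dec 6, 2009, so the next rule applies.
Castillo and Mendoza both have lineal number 808, so the next rule applies.
Among Castillo and Mendoza, alphabetically by surname: Castillo before Mendoza.
Espinoza, Obi, Tanaka, Harlow and Szabo are each a combat-command-badge holder, so the next rule applies.
Espinoza, Obi, Tanaka, Harlow and Szabo all have date of rank Jun 11, 2005, so the next rule applies.
Among Espinoza, Obi, Tanaka, Harlow and Szabo, by lineal number (lower first): Espinoza, Obi and Tanaka (630) before Harlow and Szabo (904).
Among Espinoza, Obi and Tanaka, alphabetically by surname: Espinoza before Obi before Tanaka.
Among Harlow and Szabo, alphabetically by surname: Harlow before Szabo.
Abara and Beaumont are each not a combat-command-badge holder, so the next rule applies.
Abara and Beaumont both have date of rank Apr 21, 1995, so the next rule applies.
Abara and Beaumont both have lineal number 918, so the next rule applies.
Among Abara and Beaumont, alphabetically by surname: Abara before Beaumont.
Order: Castillo, Mendoza, Espinoza, Obi, Tanaka, Harlow, Szabo, Abara, Beaumont.

Harlow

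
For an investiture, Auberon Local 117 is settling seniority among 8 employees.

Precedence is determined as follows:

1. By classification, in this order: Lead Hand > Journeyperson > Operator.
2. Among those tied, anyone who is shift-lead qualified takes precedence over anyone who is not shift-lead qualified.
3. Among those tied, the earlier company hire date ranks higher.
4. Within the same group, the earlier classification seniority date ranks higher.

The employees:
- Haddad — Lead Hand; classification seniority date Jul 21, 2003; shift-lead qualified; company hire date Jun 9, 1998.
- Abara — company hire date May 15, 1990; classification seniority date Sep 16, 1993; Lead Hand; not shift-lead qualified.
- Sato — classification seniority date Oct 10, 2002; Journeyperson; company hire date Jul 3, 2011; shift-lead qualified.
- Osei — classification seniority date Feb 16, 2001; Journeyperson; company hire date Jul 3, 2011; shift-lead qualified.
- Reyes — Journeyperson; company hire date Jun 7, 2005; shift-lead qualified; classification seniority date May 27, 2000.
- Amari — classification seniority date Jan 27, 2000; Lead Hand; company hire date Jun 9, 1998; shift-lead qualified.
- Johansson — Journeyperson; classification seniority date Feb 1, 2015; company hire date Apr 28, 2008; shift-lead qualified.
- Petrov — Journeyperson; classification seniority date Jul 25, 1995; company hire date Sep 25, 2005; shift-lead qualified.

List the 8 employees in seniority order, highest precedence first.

By classification: Amari, Haddad and Abara (Lead Hand); then Reyes, Petrov, Johansson, Osei and Sato (Journeyperson).
Among Amari, Haddad and Abara, shift-lead qualified before not shift-lead qualified: Amari and Haddad (shift-lead qualified) before Abara (not shift-lead qualified).
Amari and Haddad both have company hire date Jun 9, 1998, so the next rule applies.
Among Amari and Haddad, by classification seniority date (earlier first): Amari (Jan 27, 2000) before Haddad (Jul 21, 2003).
Reyes, Petrov, Johansson, Osei and Sato are each shift-lead qualified, so the next rule applies.
Among Reyes, Petrov, Johansson, Osei and Sato, by company hire date (earlier first): Reyes (Jun 7, 2005) before Petrov (Sep 25, 2005) before Johansson (Apr 28, 2008) before Osei and Sato (Jul 3, 2011).
Among Osei and Sato, by classification seniority date (earlier first): Osei (Feb 16, 2001) before Sato (Oct 10, 2002).
Full order: Amari, Haddad, Abara, Reyes, Petrov, Johansson, Osei, Sato.

Amari, Haddad, Abara, Reyes, Petrov, Johansson, Osei, Sato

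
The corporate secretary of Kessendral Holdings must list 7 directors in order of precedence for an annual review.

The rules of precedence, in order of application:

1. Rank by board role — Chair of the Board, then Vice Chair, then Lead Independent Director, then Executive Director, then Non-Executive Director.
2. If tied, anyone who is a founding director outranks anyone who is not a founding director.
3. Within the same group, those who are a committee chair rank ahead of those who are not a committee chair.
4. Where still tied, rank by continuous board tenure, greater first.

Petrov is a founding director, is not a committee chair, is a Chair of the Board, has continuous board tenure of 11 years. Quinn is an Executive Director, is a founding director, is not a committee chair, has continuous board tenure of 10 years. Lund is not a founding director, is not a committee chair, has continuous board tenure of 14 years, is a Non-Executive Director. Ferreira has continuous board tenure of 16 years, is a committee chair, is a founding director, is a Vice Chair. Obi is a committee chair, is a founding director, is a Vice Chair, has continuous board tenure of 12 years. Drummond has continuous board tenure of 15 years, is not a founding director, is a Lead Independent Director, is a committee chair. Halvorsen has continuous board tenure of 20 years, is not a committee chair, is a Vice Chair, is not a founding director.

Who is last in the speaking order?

By board role: Petrov (Chair of the Board); then Ferreira, Obi and Halvorsen (Vice Chair); then Drummond (Lead Independent Director); then Quinn (Executive Director); then Lund (Non-Executive Director).
Among Ferreira, Obi and Halvorsen, a founding director before not a founding director: Ferreira and Obi (a founding director) before Halvorsen (not a founding director).
Ferreira and Obi are each a committee chair, so the next rule applies.
Among Ferreira and Obi, by continuous board tenure (higher first): Ferreira (16 years) before Obi (12 years).
Order: Petrov, Ferreira, Obi, Halvorsen, Drummond, Quinn, Lund.

Lund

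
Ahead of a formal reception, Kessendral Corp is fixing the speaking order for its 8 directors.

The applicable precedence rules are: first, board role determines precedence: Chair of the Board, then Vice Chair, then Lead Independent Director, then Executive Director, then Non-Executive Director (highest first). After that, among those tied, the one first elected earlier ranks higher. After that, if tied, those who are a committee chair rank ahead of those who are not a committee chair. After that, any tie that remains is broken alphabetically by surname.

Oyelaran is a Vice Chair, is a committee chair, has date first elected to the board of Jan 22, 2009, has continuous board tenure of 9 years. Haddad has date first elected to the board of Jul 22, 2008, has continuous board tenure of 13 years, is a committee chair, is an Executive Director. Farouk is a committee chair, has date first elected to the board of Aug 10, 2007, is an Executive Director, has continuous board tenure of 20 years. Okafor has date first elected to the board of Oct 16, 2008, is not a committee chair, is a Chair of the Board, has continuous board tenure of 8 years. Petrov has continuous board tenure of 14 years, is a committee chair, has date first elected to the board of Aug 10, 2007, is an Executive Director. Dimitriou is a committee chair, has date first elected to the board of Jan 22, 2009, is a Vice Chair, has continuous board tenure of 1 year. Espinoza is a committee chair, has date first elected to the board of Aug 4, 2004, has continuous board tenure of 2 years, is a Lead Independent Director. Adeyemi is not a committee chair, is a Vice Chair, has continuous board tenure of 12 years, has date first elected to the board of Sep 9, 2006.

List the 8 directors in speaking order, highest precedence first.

By board role: Okafor (Chair of the Board); then Adeyemi, Dimitriou and Oyelaran (Vice Chair); then Espinoza (Lead Independent Director); then Farouk, Petrov and Haddad (Executive Director).
Among Adeyemi, Dimitriou and Oyelaran, by date first elected to the board (earlier first): Adeyemi (Sep 9, 2006) before Dimitriou and Oyelaran (Jan 22, 2009).
Dimitriou and Oyelaran are each a committee chair, so the next rule applies.
Among Dimitriou and Oyelaran, alphabetically by surname: Dimitriou before Oyelaran.
Among Farouk, Petrov and Haddad, by date first elected to the board (earlier first): Farouk and Petrov (Aug 10, 2007) before Haddad (Jul 22, 2008).
Farouk and Petrov are each a committee chair, so the next rule applies.
Among Farouk and Petrov, alphabetically by surname: Farouk before Petrov.
Full order: Okafor, Adeyemi, Dimitriou, Oyelaran, Espinoza, Farouk, Petrov, Haddad.

Okafor, Adeyemi, Dimitriou, Oyelaran, Espinoza, Farouk, Petrov, Haddad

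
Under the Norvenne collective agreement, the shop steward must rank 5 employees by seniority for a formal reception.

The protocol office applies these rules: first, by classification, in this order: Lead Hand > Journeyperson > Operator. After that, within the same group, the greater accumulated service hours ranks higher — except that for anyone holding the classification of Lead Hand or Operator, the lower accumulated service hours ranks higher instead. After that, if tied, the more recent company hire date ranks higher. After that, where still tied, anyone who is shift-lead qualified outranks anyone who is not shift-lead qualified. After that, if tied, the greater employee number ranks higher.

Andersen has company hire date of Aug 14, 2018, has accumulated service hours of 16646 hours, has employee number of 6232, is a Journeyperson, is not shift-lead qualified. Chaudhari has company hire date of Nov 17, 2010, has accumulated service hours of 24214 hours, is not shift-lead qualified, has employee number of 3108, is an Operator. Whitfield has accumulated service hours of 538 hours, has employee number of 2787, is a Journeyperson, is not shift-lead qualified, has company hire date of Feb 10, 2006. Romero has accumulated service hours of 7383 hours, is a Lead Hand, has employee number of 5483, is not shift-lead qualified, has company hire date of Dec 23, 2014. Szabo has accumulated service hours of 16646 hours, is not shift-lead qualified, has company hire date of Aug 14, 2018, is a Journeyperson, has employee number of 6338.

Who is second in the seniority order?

By classification: Romero (Lead Hand); then Szabo, Andersen and Whitfield (Journeyperson); then Chaudhari (Operator).
Among Szabo, Andersen and Whitfield, by accumulated service hours (higher first): Szabo and Andersen (16646 hours) before Whitfield (538 hours).
Szabo and Andersen both have company hire date Aug 14, 2018, so the next rule applies.
Szabo and Andersen are each not shift-lead qualified, so the next rule applies.
Among Szabo and Andersen, by employee number (higher first): Szabo (6338) before Andersen (6232).
Order: Romero, Szabo, Andersen, Whitfield, Chaudhari.

Szabo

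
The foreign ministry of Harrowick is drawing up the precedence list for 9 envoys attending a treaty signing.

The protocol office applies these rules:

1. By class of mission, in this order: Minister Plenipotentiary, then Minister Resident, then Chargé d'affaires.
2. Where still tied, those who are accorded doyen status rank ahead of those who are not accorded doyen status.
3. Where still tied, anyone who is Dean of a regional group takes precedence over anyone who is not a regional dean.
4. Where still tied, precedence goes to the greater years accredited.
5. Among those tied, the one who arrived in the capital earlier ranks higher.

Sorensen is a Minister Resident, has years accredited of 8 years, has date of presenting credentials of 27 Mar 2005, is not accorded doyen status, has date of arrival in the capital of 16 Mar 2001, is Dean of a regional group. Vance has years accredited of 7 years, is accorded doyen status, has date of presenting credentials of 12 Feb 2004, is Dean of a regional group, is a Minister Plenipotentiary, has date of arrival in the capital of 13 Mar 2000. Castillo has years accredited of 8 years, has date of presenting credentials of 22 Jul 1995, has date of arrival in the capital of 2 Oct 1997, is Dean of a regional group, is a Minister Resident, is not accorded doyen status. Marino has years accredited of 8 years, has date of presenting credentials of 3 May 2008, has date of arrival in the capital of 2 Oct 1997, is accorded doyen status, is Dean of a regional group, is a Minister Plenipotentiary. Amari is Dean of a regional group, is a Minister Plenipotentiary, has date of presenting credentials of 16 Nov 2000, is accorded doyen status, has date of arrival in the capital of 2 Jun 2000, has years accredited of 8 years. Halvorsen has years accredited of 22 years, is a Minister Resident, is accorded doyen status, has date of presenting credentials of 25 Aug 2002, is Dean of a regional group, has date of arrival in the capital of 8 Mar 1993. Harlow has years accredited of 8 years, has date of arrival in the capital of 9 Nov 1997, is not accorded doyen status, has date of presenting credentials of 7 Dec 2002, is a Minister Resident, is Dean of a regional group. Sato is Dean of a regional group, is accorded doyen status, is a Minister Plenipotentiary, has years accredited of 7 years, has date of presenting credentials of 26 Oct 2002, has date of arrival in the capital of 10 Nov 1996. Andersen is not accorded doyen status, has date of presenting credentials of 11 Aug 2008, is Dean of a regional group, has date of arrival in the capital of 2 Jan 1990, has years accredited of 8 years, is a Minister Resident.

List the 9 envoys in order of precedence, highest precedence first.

By class of mission: Marino, Amari, Sato and Vance (Minister Plenipotentiary); then Halvorsen, Andersen, Castillo, Harlow and Sorensen (Minister Resident).
Marino, Amari, Sato and Vance are each accorded doyen status, so the next rule applies.
Marino, Amari, Sato and Vance are each Dean of a regional group, so the next rule applies.
Among Marino, Amari, Sato and Vance, by years accredited (higher first): Marino and Amari (8 years) before Sato and Vance (7 years).
Among Marino and Amari, by date of arrival in the capital (earlier first): Marino (2 Oct 1997) before Amari (2 Jun 2000).
Among Sato and Vance, by date of arrival in the capital (earlier first): Sato (10 Nov 1996) before Vance (13 Mar 2000).
Among Halvorsen, Andersen, Castillo, Harlow and Sorensen, accorded doyen status before not accorded doyen status: Halvorsen (accorded doyen status) before Andersen, Castillo, Harlow and Sorensen (not accorded doyen status).
Andersen, Castillo, Harlow and Sorensen are each Dean of a regional group, so the next rule applies.
Andersen, Castillo, Harlow and Sorensen all have years accredited 8 years, so the next rule applies.
Among Andersen, Castillo, Harlow and Sorensen, by date of arrival in the capital (earlier first): Andersen (2 Jan 1990) before Castillo (2 Oct 1997) before Harlow (9 Nov 1997) before Sorensen (16 Mar 2001).
Full order: Marino, Amari, Sato, Vance, Halvorsen, Andersen, Castillo, Harlow, Sorensen.

Marino, Amari, Sato, Vance, Halvorsen, Andersen, Castillo, Harlow, Sorensen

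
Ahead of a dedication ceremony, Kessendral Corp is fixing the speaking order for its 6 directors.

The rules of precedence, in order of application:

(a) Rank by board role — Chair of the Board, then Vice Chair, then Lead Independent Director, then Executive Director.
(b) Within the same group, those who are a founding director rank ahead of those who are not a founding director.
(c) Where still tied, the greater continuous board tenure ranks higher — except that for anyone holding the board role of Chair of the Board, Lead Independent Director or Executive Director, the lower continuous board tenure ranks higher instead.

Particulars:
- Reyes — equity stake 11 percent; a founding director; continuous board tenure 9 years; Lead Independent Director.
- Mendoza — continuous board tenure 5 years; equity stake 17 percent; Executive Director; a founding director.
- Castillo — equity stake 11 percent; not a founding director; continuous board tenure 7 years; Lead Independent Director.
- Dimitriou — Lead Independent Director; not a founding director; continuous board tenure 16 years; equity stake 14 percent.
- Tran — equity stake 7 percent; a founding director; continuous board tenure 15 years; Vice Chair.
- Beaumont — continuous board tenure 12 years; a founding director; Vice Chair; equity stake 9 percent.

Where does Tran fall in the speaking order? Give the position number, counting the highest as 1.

By board role: Tran and Beaumont (Vice Chair); then Reyes, Castillo and Dimitriou (Lead Independent Director); then Mendoza (Executive Director).
Tran and Beaumont are each a founding director, so the next rule applies.
Among Tran and Beaumont, by continuous board tenure (higher first): Tran (15 years) before Beaumont (12 years).
Among Reyes, Castillo and Dimitriou, a founding director before not a founding director: Reyes (a founding director) before Castillo and Dimitriou (not a founding director).
Among Castillo and Dimitriou, by continuous board tenure (lower first) (reversed rule for this group): Castillo (7 years) before Dimitriou (16 years).
Order: Tran, Beaumont, Reyes, Castillo, Dimitriou, Mendoza. So position 1.

1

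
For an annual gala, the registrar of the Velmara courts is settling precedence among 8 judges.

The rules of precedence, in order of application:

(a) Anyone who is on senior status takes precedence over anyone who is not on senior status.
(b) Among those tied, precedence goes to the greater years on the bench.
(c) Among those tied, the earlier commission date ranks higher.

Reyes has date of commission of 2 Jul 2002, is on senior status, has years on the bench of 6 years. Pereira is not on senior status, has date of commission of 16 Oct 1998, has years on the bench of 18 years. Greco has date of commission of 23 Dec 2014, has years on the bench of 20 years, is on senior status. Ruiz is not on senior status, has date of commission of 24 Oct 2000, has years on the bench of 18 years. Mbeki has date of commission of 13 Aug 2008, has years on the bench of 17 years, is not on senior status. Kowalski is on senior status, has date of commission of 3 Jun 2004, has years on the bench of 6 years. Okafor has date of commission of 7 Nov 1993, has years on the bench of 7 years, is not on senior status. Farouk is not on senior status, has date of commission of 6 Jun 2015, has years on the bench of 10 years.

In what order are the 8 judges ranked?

By the first rule: Greco, Reyes and Kowalski (each on senior status); then Pereira, Ruiz, Mbeki, Farouk and Okafor (each not on senior status).
Among Greco, Reyes and Kowalski, by years on the bench (higher first): Greco (20 years) before Reyes and Kowalski (6 years).
Among Reyes and Kowalski, by date of commission (earlier first): Reyes (2 Jul 2002) before Kowalski (3 Jun 2004).
Among Pereira, Ruiz, Mbeki, Farouk and Okafor, by years on the bench (higher first): Pereira and Ruiz (18 years) before Mbeki (17 years) before Farouk (10 years) before Okafor (7 years).
Among Pereira and Ruiz, by date of commission (earlier first): Pereira (16 Oct 1998) before Ruiz (24 Oct 2000).
Full order: Greco, Reyes, Kowalski, Pereira, Ruiz, Mbeki, Farouk, Okafor.

Greco, Reyes, Kowalski, Pereira, Ruiz, Mbeki, Farouk, Okafor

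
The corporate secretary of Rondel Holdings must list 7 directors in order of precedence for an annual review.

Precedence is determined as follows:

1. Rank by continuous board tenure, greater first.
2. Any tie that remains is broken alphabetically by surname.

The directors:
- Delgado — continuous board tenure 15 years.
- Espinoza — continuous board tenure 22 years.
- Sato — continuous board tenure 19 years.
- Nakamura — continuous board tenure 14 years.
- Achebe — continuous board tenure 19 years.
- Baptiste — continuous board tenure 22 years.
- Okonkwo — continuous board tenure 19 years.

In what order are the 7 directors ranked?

Baptiste, Espinoza, Achebe, Okonkwo, Sato, Delgado, Nakamura

By continuous board tenure (higher first): Baptiste and Espinoza (both 22 years); then Achebe, Okonkwo and Sato (each 19 years); then Delgado (15 years); then Nakamura (14 years).
Among Baptiste and Espinoza, alphabetically by surname: Baptiste before Espinoza.
Among Achebe, Okonkwo and Sato, alphabetically by surname: Achebe before Okonkwo before Sato.
Full order: Baptiste, Espinoza, Achebe, Okonkwo, Sato, Delgado, Nakamura.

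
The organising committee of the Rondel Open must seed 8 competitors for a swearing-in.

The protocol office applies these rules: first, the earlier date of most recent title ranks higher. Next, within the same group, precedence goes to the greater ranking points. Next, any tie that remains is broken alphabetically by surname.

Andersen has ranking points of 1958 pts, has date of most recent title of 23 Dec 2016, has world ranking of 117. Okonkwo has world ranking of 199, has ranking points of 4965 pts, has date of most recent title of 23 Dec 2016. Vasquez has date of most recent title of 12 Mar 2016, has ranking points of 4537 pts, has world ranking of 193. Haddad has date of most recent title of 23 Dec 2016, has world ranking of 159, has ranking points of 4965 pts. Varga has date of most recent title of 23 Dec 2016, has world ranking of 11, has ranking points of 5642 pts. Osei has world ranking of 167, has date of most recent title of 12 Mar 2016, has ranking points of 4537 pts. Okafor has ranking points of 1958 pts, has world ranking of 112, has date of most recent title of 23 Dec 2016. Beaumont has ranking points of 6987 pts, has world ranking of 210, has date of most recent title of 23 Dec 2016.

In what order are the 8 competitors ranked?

Osei, Vasquez, Beaumont, Varga, Haddad, Okonkwo, Andersen, Okafor

By date of most recent title (earlier first): Osei and Vasquez (both 12 Mar 2016); then Beaumont, Varga, Haddad, Okonkwo, Andersen and Okafor (each 23 Dec 2016).
Osei and Vasquez both have ranking points 4537 pts, so the next rule applies.
Among Osei and Vasquez, alphabetically by surname: Osei before Vasquez.
Among Beaumont, Varga, Haddad, Okonkwo, Andersen and Okafor, by ranking points (higher first): Beaumont (6987 pts) before Varga (5642 pts) before Haddad and Okonkwo (4965 pts) before Andersen and Okafor (1958 pts).
Among Haddad and Okonkwo, alphabetically by surname: Haddad before Okonkwo.
Among Andersen and Okafor, alphabetically by surname: Andersen before Okafor.
Full order: Osei, Vasquez, Beaumont, Varga, Haddad, Okonkwo, Andersen, Okafor.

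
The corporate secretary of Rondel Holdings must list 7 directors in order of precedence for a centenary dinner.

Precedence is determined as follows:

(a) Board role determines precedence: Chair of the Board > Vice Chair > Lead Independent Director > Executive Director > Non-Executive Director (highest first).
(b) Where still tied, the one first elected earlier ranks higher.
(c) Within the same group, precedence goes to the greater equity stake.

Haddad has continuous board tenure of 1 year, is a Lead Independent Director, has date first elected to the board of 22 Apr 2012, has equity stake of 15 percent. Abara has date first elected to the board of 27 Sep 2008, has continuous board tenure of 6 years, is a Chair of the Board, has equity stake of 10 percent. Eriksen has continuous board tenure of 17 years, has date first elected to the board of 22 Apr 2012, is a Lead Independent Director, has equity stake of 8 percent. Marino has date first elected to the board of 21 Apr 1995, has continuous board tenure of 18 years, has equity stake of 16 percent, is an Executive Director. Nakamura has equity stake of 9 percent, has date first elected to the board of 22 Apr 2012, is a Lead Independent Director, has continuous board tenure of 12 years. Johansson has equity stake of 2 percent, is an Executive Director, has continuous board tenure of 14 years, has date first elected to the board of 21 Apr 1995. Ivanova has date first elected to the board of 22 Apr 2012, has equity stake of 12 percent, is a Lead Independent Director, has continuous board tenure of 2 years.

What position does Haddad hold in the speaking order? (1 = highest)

2

By board role: Abara (Chair of the Board); then Haddad, Ivanova, Nakamura and Eriksen (Lead Independent Director); then Marino and Johansson (Executive Director).
Haddad, Ivanova, Nakamura and Eriksen all have date first elected to the board 22 Apr 2012, so the next rule applies.
Among Haddad, Ivanova, Nakamura and Eriksen, by equity stake (higher first): Haddad (15 percent) before Ivanova (12 percent) before Nakamura (9 percent) before Eriksen (8 percent).
Marino and Johansson both have date first elected to the board 21 Apr 1995, so the next rule applies.
Among Marino and Johansson, by equity stake (higher first): Marino (16 percent) before Johansson (2 percent).
Order: Abara, Haddad, Ivanova, Nakamura, Eriksen, Marino, Johansson. So position 2.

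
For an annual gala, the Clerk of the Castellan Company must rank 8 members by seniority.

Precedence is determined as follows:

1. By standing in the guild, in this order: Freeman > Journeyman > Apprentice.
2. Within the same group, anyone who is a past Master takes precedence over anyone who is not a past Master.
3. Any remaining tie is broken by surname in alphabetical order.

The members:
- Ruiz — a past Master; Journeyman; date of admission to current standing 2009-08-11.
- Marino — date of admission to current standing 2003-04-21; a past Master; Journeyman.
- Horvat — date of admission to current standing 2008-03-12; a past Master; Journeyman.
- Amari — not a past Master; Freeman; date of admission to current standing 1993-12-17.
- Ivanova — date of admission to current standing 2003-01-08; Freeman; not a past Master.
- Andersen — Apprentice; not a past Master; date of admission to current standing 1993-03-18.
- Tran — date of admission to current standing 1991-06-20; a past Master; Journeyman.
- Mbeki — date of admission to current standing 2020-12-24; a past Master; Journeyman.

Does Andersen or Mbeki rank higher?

Mbeki

By standing in the guild: Amari and Ivanova (Freeman); then Horvat, Marino, Mbeki, Ruiz and Tran (Journeyman); then Andersen (Apprentice).
Amari and Ivanova are each not a past Master, so the next rule applies.
Among Amari and Ivanova, alphabetically by surname: Amari before Ivanova.
Horvat, Marino, Mbeki, Ruiz and Tran are each a past Master, so the next rule applies.
Among Horvat, Marino, Mbeki, Ruiz and Tran, alphabetically by surname: Horvat before Marino before Mbeki before Ruiz before Tran.
So Mbeki takes precedence.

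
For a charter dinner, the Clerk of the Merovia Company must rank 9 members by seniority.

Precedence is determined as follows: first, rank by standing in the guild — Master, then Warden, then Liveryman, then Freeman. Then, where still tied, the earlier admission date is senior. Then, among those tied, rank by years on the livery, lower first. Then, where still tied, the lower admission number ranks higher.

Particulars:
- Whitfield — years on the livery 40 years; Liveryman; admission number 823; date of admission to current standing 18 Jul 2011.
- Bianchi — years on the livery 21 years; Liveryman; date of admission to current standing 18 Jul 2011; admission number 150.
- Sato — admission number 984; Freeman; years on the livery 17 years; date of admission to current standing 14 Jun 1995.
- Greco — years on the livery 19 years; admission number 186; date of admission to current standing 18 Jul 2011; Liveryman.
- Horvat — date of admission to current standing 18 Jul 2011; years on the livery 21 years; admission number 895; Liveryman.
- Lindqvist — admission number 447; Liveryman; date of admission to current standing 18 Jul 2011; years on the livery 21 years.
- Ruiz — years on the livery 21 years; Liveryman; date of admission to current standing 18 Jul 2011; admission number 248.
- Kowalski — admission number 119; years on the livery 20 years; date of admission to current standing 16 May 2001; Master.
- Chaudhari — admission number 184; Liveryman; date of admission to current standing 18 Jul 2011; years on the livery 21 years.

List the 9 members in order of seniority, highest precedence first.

Kowalski, Greco, Bianchi, Chaudhari, Ruiz, Lindqvist, Horvat, Whitfield, Sato

By standing in the guild: Kowalski (Master); then Greco, Bianchi, Chaudhari, Ruiz, Lindqvist, Horvat and Whitfield (Liveryman); then Sato (Freeman).
Greco, Bianchi, Chaudhari, Ruiz, Lindqvist, Horvat and Whitfield all have date of admission to current standing 18 Jul 2011, so the next rule applies.
Among Greco, Bianchi, Chaudhari, Ruiz, Lindqvist, Horvat and Whitfield, by years on the livery (lower first): Greco (19 years) before Bianchi, Chaudhari, Ruiz, Lindqvist and Horvat (21 years) before Whitfield (40 years).
Among Bianchi, Chaudhari, Ruiz, Lindqvist and Horvat, by admission number (lower first): Bianchi (150) before Chaudhari (184) before Ruiz (248) before Lindqvist (447) before Horvat (895).
Full order: Kowalski, Greco, Bianchi, Chaudhari, Ruiz, Lindqvist, Horvat, Whitfield, Sato.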